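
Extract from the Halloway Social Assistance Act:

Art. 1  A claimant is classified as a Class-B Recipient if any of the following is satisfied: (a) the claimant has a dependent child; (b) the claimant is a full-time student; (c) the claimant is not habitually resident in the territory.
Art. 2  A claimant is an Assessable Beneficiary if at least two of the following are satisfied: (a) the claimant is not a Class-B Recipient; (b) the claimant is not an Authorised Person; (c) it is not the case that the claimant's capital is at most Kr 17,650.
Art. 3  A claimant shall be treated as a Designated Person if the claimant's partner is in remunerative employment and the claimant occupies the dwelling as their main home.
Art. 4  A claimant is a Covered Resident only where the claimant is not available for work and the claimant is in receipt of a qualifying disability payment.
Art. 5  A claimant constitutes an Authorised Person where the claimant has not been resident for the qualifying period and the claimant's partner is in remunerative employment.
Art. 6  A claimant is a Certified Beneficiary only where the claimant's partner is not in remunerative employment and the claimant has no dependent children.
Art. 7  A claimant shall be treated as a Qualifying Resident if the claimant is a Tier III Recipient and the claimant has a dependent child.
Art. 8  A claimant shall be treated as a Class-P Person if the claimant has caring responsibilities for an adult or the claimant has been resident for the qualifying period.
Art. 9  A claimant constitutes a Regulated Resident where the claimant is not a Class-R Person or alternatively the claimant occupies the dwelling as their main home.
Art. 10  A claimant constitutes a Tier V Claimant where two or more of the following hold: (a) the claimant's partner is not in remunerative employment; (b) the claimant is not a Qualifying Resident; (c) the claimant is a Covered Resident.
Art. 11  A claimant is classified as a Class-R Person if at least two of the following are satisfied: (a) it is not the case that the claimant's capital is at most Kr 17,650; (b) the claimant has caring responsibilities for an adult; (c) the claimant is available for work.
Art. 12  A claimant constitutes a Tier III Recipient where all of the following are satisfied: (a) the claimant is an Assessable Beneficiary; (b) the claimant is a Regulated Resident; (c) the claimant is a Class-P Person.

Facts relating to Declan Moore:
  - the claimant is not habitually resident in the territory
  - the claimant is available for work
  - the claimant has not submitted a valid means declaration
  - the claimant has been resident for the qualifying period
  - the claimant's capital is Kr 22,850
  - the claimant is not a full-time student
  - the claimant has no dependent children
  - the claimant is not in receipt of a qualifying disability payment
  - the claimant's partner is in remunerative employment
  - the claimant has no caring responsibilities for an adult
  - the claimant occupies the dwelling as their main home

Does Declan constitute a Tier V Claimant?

No

Under article 1: the claimant has a dependent child? no; or the claimant is a full-time student? no; or the claimant is not habitually resident in the territory? yes. So the claimant is a Class-B Recipient.
Under article 5: the claimant has not been resident for the qualifying period? no; and the claimant's partner is in remunerative employment? yes. So the claimant is not an Authorised Person.
Under article 2: not a Class-B Recipient (article 1)? no; not an Authorised Person (article 5)? yes; claimant's capital: Kr 22,850 ≤ Kr 17,650? no, so negated condition yes — 2 of 3 hold (need ≥2) → satisfied.
Under article 11: claimant's capital: Kr 22,850 ≤ Kr 17,650? no, so negated condition yes; the claimant has caring responsibilities for an adult? no; the claimant is available for work? yes — 2 of 3 hold (need ≥2) → satisfied.
Under article 9: not a Class-R Person (article 11)? no; or the claimant occupies the dwelling as their main home? yes. So the claimant is a Regulated Resident.
Under article 8: the claimant has caring responsibilities for an adult? no; or the claimant has been resident for the qualifying period? yes. So the claimant is a Class-P Person.
Under article 12: Assessable Beneficiary (article 2)? yes; and Regulated Resident (article 9)? yes; and Class-P Person (article 8)? yes. So the claimant is a Tier III Recipient.
Under article 7: Tier III Recipient (article 12)? yes; and the claimant has a dependent child? no. So the claimant is not a Qualifying Resident.
Under article 4: the claimant is not available for work? no; and the claimant is in receipt of a qualifying disability payment? no. So the claimant is not a Covered Resident.
Under article 10: the claimant's partner is not in remunerative employment? no; not a Qualifying Resident (article 7)? yes; Covered Resident (article 4)? no — 1 of 3 hold (need ≥2) → not satisfied.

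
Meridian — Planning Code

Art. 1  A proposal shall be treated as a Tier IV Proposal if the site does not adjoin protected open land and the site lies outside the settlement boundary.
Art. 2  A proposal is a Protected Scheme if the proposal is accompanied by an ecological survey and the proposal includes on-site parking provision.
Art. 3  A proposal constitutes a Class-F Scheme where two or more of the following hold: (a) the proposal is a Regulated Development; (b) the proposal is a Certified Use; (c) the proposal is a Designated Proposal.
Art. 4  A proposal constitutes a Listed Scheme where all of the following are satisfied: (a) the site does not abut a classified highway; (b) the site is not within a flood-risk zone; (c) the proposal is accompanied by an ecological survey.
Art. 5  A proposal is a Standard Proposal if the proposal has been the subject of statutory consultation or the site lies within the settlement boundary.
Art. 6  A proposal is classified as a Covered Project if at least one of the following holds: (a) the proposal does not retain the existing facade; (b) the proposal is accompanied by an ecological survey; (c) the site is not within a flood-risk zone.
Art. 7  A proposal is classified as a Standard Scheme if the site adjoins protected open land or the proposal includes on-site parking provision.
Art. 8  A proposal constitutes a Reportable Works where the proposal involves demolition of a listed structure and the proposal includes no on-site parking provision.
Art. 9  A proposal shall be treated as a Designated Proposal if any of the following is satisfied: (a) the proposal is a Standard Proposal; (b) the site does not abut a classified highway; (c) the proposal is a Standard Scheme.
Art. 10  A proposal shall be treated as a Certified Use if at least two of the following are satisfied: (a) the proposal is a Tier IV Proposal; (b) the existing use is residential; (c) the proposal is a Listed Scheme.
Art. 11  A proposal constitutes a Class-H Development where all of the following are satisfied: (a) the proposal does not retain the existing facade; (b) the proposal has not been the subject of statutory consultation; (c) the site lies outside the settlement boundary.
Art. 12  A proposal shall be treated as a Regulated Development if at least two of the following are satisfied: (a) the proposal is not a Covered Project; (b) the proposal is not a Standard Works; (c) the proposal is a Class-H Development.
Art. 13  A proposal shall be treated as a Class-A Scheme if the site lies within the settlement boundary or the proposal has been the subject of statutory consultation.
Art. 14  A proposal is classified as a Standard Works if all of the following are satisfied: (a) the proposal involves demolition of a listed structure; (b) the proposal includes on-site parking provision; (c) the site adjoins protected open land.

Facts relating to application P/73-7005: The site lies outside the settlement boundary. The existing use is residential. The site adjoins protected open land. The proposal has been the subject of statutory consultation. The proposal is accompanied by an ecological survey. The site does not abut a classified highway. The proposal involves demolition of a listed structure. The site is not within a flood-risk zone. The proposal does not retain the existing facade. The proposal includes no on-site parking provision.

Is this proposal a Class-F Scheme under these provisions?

article 6 — Covered Project: [the proposal does not retain the existing facade? yes] OR [the proposal is accompanied by an ecological survey? yes] OR [the site is not within a flood-risk zone? yes] → satisfied.
article 14 — Standard Works: [the proposal involves demolition of a listed structure? yes] AND [the proposal includes on-site parking provision? no] AND [the site adjoins protected open land? yes] → not satisfied.
article 11 — Class-H Development: [the proposal does not retain the existing facade? yes] AND [the proposal has not been the subject of statutory consultation? no] AND [the site lies outside the settlement boundary? yes] → not satisfied.
article 12 — Regulated Development: not a Covered Project (article 6)? no; not a Standard Works (article 14)? yes; Class-H Development (article 11)? no — 1 of 3 hold (need ≥2) → not satisfied.
article 1 — Tier IV Proposal: [the site does not adjoin protected open land? no] AND [the site lies outside the settlement boundary? yes] → not satisfied.
article 4 — Listed Scheme: [the site does not abut a classified highway? yes] AND [the site is not within a flood-risk zone? yes] AND [the proposal is accompanied by an ecological survey? yes] → satisfied.
article 10 — Certified Use: Tier IV Proposal (article 1)? no; the existing use is residential? yes; Listed Scheme (article 4)? yes — 2 of 3 hold (need ≥2) → satisfied.
article 5 — Standard Proposal: [the proposal has been the subject of statutory consultation? yes] OR [the site lies within the settlement boundary? no] → satisfied.
article 7 — Standard Scheme: [the site adjoins protected open land? yes] OR [the proposal includes on-site parking provision? no] → satisfied.
article 9 — Designated Proposal: [Standard Proposal (article 5)? yes] OR [the site does not abut a classified highway? yes] OR [Standard Scheme (article 7)? yes] → satisfied.
article 3 — Class-F Scheme: Regulated Development (article 12)? no; Certified Use (article 10)? yes; Designated Proposal (article 9)? yes — 2 of 3 hold (need ≥2) → satisfied.

Yes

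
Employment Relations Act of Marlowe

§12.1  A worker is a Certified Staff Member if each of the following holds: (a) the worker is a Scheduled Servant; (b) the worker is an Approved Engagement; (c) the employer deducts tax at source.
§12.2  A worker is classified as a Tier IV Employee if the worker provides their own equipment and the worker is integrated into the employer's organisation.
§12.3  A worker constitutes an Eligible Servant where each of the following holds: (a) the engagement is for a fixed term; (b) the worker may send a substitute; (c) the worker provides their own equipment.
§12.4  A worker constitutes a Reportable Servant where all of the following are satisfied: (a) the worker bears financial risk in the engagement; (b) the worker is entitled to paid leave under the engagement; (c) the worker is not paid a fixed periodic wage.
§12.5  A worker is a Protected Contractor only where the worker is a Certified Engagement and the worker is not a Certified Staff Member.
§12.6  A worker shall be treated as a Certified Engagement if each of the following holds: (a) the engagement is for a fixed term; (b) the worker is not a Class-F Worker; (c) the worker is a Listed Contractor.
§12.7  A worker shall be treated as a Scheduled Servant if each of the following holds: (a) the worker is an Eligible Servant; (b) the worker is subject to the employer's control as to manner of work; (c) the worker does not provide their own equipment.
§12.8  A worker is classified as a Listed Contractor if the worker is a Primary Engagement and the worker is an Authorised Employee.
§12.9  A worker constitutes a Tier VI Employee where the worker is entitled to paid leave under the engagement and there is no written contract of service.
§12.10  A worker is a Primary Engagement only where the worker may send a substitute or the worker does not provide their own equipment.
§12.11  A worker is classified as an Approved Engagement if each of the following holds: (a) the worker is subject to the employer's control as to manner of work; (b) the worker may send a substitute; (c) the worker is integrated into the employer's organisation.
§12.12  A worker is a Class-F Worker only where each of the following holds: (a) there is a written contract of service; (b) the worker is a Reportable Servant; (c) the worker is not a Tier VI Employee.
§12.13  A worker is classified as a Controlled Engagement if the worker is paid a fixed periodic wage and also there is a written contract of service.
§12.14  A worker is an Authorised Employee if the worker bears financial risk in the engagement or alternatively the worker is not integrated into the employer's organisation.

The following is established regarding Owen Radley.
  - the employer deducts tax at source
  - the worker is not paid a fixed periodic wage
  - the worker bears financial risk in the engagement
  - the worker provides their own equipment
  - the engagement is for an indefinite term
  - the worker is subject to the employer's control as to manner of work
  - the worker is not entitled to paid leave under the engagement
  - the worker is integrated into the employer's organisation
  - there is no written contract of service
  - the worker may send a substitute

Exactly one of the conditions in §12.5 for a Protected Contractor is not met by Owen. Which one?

§12.4 — Reportable Servant: [the worker bears financial risk in the engagement? yes] AND [the worker is entitled to paid leave under the engagement? no] AND [the worker is not paid a fixed periodic wage? yes] → not satisfied.
§12.9 — Tier VI Employee: [the worker is entitled to paid leave under the engagement? no] AND [there is no written contract of service? yes] → not satisfied.
§12.12 — Class-F Worker: [there is a written contract of service? no] AND [Reportable Servant (§12.4)? no] AND [not a Tier VI Employee (§12.9)? yes] → not satisfied.
§12.10 — Primary Engagement: [the worker may send a substitute? yes] OR [the worker does not provide their own equipment? no] → satisfied.
§12.14 — Authorised Employee: [the worker bears financial risk in the engagement? yes] OR [the worker is not integrated into the employer's organisation? no] → satisfied.
§12.8 — Listed Contractor: [Primary Engagement (§12.10)? yes] AND [Authorised Employee (§12.14)? yes] → satisfied.
§12.6 — Certified Engagement: [the engagement is for a fixed term? no] AND [not a Class-F Worker (§12.12)? yes] AND [Listed Contractor (§12.8)? yes] → not satisfied.
§12.3 — Eligible Servant: [the engagement is for a fixed term? no] AND [the worker may send a substitute? yes] AND [the worker provides their own equipment? yes] → not satisfied.
§12.7 — Scheduled Servant: [Eligible Servant (§12.3)? no] AND [the worker is subject to the employer's control as to manner of work? yes] AND [the worker does not provide their own equipment? no] → not satisfied.
§12.11 — Approved Engagement: [the worker is subject to the employer's control as to manner of work? yes] AND [the worker may send a substitute? yes] AND [the worker is integrated into the employer's organisation? yes] → satisfied.
§12.1 — Certified Staff Member: [Scheduled Servant (§12.7)? no] AND [Approved Engagement (§12.11)? yes] AND [the employer deducts tax at source? yes] → not satisfied.
§12.5 — Protected Contractor: [Certified Engagement (§12.6)? no] AND [not a Certified Staff Member (§12.1)? yes] → not satisfied.

Certified Engagement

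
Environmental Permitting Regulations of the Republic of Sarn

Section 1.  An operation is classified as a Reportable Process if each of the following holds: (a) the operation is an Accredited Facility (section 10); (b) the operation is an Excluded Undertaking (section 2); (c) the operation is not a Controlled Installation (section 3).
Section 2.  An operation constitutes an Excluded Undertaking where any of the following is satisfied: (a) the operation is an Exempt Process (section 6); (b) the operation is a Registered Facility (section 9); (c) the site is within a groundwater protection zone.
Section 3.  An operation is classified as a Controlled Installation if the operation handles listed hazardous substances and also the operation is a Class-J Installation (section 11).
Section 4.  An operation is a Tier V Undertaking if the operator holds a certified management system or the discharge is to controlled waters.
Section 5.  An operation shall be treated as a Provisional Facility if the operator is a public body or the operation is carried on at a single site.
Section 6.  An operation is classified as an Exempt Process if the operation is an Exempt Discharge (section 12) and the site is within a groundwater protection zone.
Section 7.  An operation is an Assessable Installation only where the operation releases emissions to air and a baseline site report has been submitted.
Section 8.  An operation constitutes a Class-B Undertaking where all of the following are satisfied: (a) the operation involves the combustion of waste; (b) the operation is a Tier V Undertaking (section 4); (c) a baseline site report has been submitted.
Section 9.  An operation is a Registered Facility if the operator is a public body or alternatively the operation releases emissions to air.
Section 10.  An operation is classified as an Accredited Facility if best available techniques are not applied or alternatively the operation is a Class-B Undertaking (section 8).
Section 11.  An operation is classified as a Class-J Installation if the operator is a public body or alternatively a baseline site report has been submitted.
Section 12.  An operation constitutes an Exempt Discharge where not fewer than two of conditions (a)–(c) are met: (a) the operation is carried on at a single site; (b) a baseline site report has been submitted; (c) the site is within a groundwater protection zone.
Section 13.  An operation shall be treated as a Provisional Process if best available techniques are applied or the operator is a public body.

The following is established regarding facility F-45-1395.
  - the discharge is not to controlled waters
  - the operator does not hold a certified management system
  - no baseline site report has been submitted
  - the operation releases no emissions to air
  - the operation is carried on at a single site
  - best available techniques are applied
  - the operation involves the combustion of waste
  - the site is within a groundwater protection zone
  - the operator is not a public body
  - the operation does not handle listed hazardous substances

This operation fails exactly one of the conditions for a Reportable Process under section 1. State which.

section 4 — Tier V Undertaking: [the operator holds a certified management system? no] OR [the discharge is to controlled waters? no] → not satisfied.
section 8 — Class-B Undertaking: [the operation involves the combustion of waste? yes] AND [Tier V Undertaking (section 4)? no] AND [a baseline site report has been submitted? no] → not satisfied.
section 10 — Accredited Facility: [best available techniques are not applied? no] OR [Class-B Undertaking (section 8)? no] → not satisfied.
section 12 — Exempt Discharge: the operation is carried on at a single site? yes; a baseline site report has been submitted? no; the site is within a groundwater protection zone? yes — 2 of 3 hold (need ≥2) → satisfied.
section 6 — Exempt Process: [Exempt Discharge (section 12)? yes] AND [the site is within a groundwater protection zone? yes] → satisfied.
section 9 — Registered Facility: [the operator is a public body? no] OR [the operation releases emissions to air? no] → not satisfied.
section 2 — Excluded Undertaking: [Exempt Process (section 6)? yes] OR [Registered Facility (section 9)? no] OR [the site is within a groundwater protection zone? yes] → satisfied.
section 11 — Class-J Installation: [the operator is a public body? no] OR [a baseline site report has been submitted? no] → not satisfied.
section 3 — Controlled Installation: [the operation handles listed hazardous substances? no] AND [Class-J Installation (section 11)? no] → not satisfied.
section 1 — Reportable Process: [Accredited Facility (section 10)? no] AND [Excluded Undertaking (section 2)? yes] AND [not a Controlled Installation (section 3)? yes] → not satisfied.

Accredited Facility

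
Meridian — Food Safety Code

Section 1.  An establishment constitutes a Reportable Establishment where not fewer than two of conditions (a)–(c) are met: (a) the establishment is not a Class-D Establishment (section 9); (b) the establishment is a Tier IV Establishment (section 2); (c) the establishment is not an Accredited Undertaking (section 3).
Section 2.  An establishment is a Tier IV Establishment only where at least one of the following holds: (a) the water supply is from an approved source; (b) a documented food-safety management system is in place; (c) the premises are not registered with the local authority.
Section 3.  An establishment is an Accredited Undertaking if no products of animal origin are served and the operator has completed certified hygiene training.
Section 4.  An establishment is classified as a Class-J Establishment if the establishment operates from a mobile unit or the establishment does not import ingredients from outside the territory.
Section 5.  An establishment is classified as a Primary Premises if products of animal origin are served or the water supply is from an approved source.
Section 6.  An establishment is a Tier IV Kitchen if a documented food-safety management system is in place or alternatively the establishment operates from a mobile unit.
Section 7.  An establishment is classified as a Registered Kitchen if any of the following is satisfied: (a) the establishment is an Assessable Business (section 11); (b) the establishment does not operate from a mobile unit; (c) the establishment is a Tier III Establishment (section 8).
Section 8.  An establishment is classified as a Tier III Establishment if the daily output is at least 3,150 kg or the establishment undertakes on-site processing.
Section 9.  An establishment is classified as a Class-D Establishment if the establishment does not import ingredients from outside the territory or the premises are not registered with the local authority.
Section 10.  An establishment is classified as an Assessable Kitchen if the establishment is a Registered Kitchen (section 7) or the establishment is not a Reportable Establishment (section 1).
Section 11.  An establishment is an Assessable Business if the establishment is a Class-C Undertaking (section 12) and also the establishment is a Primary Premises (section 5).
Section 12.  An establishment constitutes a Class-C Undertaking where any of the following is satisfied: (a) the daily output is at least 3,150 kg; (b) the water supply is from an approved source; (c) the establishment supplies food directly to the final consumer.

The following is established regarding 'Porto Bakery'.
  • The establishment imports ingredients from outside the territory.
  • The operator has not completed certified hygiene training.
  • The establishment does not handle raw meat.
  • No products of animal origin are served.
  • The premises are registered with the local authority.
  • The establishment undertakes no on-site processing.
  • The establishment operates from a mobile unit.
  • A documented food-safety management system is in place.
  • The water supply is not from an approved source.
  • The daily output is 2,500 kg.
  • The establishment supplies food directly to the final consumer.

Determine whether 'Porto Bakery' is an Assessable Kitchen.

No

section 12 — Class-C Undertaking: [daily output: 2,500 kg ≥ 3,150 kg? no] OR [the water supply is from an approved source? no] OR [the establishment supplies food directly to the final consumer? yes] → satisfied.
section 5 — Primary Premises: [products of animal origin are served? no] OR [the water supply is from an approved source? no] → not satisfied.
section 11 — Assessable Business: [Class-C Undertaking (section 12)? yes] AND [Primary Premises (section 5)? no] → not satisfied.
section 8 — Tier III Establishment: [daily output: 2,500 kg ≥ 3,150 kg? no] OR [the establishment undertakes on-site processing? no] → not satisfied.
section 7 — Registered Kitchen: [Assessable Business (section 11)? no] OR [the establishment does not operate from a mobile unit? no] OR [Tier III Establishment (section 8)? no] → not satisfied.
section 9 — Class-D Establishment: [the establishment does not import ingredients from outside the territory? no] OR [the premises are not registered with the local authority? no] → not satisfied.
section 2 — Tier IV Establishment: [the water supply is from an approved source? no] OR [a documented food-safety management system is in place? yes] OR [the premises are not registered with the local authority? no] → satisfied.
section 3 — Accredited Undertaking: [no products of animal origin are served? yes] AND [the operator has completed certified hygiene training? no] → not satisfied.
section 1 — Reportable Establishment: not a Class-D Establishment (section 9)? yes; Tier IV Establishment (section 2)? yes; not an Accredited Undertaking (section 3)? yes — 3 of 3 hold (need ≥2) → satisfied.
section 10 — Assessable Kitchen: [Registered Kitchen (section 7)? no] OR [not a Reportable Establishment (section 1)? no] → not satisfied.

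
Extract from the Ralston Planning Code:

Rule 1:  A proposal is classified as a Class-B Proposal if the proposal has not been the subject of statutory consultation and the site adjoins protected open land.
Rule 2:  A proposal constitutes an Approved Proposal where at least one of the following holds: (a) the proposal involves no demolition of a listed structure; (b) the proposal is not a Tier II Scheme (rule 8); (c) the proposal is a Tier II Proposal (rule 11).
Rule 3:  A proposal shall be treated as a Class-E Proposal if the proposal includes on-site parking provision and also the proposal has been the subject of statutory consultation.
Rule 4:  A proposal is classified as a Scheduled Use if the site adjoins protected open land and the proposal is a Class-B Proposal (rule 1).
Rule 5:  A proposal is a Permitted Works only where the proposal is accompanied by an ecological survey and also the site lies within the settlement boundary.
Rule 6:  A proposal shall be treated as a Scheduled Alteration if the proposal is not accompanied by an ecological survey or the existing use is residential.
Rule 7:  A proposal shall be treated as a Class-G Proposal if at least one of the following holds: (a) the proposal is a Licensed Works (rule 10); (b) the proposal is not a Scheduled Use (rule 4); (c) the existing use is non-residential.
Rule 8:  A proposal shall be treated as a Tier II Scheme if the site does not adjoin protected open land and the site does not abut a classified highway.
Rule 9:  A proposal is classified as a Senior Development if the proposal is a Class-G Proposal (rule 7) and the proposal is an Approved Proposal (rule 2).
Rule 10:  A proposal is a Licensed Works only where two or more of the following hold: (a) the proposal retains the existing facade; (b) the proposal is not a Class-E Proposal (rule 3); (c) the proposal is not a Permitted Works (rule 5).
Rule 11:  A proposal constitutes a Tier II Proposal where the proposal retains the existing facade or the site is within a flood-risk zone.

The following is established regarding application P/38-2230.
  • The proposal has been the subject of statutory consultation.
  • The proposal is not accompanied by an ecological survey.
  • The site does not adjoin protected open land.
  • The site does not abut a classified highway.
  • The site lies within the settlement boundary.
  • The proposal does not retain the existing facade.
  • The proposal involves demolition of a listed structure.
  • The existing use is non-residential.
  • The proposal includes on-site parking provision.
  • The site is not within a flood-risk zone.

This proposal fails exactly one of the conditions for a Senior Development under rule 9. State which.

Approved Proposal

Under rule 3: the proposal includes on-site parking provision? yes; and the proposal has been the subject of statutory consultation? yes. So the proposal is a Class-E Proposal.
Under rule 5: the proposal is accompanied by an ecological survey? no; and the site lies within the settlement boundary? yes. So the proposal is not a Permitted Works.
Under rule 10: the proposal retains the existing facade? no; not a Class-E Proposal (rule 3)? no; not a Permitted Works (rule 5)? yes — 1 of 3 hold (need ≥2) → not satisfied.
Under rule 1: the proposal has not been the subject of statutory consultation? no; and the site adjoins protected open land? no. So the proposal is not a Class-B Proposal.
Under rule 4: the site adjoins protected open land? no; and Class-B Proposal (rule 1)? no. So the proposal is not a Scheduled Use.
Under rule 7: Licensed Works (rule 10)? no; or not a Scheduled Use (rule 4)? yes; or the existing use is non-residential? yes. So the proposal is a Class-G Proposal.
Under rule 8: the site does not adjoin protected open land? yes; and the site does not abut a classified highway? yes. So the proposal is a Tier II Scheme.
Under rule 11: the proposal retains the existing facade? no; or the site is within a flood-risk zone? no. So the proposal is not a Tier II Proposal.
Under rule 2: the proposal involves no demolition of a listed structure? no; or not a Tier II Scheme (rule 8)? no; or Tier II Proposal (rule 11)? no. So the proposal is not an Approved Proposal.
Under rule 9: Class-G Proposal (rule 7)? yes; and Approved Proposal (rule 2)? no. So the proposal is not a Senior Development.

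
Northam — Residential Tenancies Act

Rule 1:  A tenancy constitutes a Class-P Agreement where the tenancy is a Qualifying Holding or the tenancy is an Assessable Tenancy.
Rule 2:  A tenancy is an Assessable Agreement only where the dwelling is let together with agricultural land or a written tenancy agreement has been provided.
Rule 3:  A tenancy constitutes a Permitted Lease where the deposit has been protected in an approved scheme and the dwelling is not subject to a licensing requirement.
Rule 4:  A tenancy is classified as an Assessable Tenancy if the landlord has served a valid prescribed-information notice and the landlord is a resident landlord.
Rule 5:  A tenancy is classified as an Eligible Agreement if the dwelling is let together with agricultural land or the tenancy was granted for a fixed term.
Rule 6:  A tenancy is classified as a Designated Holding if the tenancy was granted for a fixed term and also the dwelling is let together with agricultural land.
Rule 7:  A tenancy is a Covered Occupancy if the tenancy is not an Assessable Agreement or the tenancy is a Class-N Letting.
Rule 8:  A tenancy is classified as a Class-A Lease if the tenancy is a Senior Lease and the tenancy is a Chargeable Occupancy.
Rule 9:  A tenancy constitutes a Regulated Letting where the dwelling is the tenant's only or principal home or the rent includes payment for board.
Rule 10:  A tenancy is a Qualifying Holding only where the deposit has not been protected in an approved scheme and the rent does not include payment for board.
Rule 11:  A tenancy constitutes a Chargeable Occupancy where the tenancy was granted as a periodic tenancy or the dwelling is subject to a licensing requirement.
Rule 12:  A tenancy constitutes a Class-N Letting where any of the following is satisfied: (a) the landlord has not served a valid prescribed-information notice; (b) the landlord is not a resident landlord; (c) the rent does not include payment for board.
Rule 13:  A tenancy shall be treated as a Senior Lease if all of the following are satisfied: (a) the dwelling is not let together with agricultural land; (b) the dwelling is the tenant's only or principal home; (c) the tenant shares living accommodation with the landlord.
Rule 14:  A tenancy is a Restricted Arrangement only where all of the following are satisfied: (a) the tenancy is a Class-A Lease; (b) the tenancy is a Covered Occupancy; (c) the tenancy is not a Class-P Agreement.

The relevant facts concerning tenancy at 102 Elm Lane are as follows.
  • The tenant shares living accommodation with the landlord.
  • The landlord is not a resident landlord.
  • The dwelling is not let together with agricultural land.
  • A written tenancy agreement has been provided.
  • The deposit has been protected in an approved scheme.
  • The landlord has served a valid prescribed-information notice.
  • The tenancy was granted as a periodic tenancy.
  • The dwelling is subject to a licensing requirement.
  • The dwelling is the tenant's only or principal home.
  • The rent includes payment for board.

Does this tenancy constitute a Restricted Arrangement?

Under rule 13: the dwelling is not let together with agricultural land? yes; and the dwelling is the tenant's only or principal home? yes; and the tenant shares living accommodation with the landlord? yes. So the tenancy is a Senior Lease.
Under rule 11: the tenancy was granted as a periodic tenancy? yes; or the dwelling is subject to a licensing requirement? yes. So the tenancy is a Chargeable Occupancy.
Under rule 8: Senior Lease (rule 13)? yes; and Chargeable Occupancy (rule 11)? yes. So the tenancy is a Class-A Lease.
Under rule 2: the dwelling is let together with agricultural land? no; or a written tenancy agreement has been provided? yes. So the tenancy is an Assessable Agreement.
Under rule 12: the landlord has not served a valid prescribed-information notice? no; or the landlord is not a resident landlord? yes; or the rent does not include payment for board? no. So the tenancy is a Class-N Letting.
Under rule 7: not an Assessable Agreement (rule 2)? no; or Class-N Letting (rule 12)? yes. So the tenancy is a Covered Occupancy.
Under rule 10: the deposit has not been protected in an approved scheme? no; and the rent does not include payment for board? no. So the tenancy is not a Qualifying Holding.
Under rule 4: the landlord has served a valid prescribed-information notice? yes; and the landlord is a resident landlord? no. So the tenancy is not an Assessable Tenancy.
Under rule 1: Qualifying Holding (rule 10)? no; or Assessable Tenancy (rule 4)? no. So the tenancy is not a Class-P Agreement.
Under rule 14: Class-A Lease (rule 8)? yes; and Covered Occupancy (rule 7)? yes; and not a Class-P Agreement (rule 1)? yes. So the tenancy is a Restricted Arrangement.

Yes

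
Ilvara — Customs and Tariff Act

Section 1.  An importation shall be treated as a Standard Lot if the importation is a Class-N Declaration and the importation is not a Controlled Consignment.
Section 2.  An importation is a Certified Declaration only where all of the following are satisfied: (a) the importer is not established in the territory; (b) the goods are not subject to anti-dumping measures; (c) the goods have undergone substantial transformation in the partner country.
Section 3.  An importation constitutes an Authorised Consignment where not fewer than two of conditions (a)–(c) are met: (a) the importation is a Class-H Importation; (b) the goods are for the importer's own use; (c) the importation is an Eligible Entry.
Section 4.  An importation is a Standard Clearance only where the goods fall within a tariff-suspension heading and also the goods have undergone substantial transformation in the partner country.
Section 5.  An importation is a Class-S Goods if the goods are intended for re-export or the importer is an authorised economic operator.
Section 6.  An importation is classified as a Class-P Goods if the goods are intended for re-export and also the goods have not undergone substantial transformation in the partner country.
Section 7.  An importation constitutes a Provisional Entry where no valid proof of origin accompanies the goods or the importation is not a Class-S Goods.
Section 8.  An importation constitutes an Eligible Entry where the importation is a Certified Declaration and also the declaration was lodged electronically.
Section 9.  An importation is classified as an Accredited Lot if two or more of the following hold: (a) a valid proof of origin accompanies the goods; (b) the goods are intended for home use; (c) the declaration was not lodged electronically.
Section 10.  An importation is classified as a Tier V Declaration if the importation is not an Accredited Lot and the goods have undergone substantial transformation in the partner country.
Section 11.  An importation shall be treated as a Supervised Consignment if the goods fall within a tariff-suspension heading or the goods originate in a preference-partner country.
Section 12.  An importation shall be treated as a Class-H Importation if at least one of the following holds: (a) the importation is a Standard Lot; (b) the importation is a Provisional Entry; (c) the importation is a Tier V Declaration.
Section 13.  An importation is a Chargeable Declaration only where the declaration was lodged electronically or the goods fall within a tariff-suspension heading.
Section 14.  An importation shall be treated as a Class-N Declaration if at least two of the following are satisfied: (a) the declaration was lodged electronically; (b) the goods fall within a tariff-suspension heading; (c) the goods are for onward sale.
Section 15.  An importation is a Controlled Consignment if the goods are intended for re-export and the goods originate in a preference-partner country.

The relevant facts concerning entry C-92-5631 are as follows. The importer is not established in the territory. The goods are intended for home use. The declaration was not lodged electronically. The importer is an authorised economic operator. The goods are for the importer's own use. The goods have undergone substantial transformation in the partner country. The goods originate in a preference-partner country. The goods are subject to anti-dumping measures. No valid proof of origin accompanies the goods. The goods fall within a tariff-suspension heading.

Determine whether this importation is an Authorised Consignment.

section 14 — Class-N Declaration: the declaration was lodged electronically? no; the goods fall within a tariff-suspension heading? yes; the goods are for onward sale? no — 1 of 3 hold (need ≥2) → not satisfied.
section 15 — Controlled Consignment: [the goods are intended for re-export? no] AND [the goods originate in a preference-partner country? yes] → not satisfied.
section 1 — Standard Lot: [Class-N Declaration (section 14)? no] AND [not a Controlled Consignment (section 15)? yes] → not satisfied.
section 5 — Class-S Goods: [the goods are intended for re-export? no] OR [the importer is an authorised economic operator? yes] → satisfied.
section 7 — Provisional Entry: [no valid proof of origin accompanies the goods? yes] OR [not a Class-S Goods (section 5)? no] → satisfied.
section 9 — Accredited Lot: a valid proof of origin accompanies the goods? no; the goods are intended for home use? yes; the declaration was not lodged electronically? yes — 2 of 3 hold (need ≥2) → satisfied.
section 10 — Tier V Declaration: [not an Accredited Lot (section 9)? no] AND [the goods have undergone substantial transformation in the partner country? yes] → not satisfied.
section 12 — Class-H Importation: [Standard Lot (section 1)? no] OR [Provisional Entry (section 7)? yes] OR [Tier V Declaration (section 10)? no] → satisfied.
section 2 — Certified Declaration: [the importer is not established in the territory? yes] AND [the goods are not subject to anti-dumping measures? no] AND [the goods have undergone substantial transformation in the partner country? yes] → not satisfied.
section 8 — Eligible Entry: [Certified Declaration (section 2)? no] AND [the declaration was lodged electronically? no] → not satisfied.
section 3 — Authorised Consignment: Class-H Importation (section 12)? yes; the goods are for the importer's own use? yes; Eligible Entry (section 8)? no — 2 of 3 hold (need ≥2) → satisfied.

Yes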